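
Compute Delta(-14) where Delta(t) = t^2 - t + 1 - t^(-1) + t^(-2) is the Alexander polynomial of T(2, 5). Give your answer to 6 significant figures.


Substituting t = -14 into Delta(t) = t^2 - t + 1 - t^(-1) + t^(-2):
Term values: (196) + (14) + (1) + (0.0714286) + (0.00510204)
Sum = 211.0765306
Rounded to 6 significant figures: 211.077

211.077


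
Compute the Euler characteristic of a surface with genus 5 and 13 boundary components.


chi = 2 - 2g - b
= 2 - 2*5 - 13
= 2 - 10 - 13 = -21

-21


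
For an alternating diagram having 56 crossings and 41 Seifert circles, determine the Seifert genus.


For alternating knots, g = (c - s + 1)/2.
= (56 - 41 + 1)/2
= 16/2 = 8

8


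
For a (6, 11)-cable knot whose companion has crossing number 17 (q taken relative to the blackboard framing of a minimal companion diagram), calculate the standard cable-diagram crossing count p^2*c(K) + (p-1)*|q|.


Step 1: Each of the c(K) crossings of the companion diagram becomes p*p = p^2 crossings among the p parallel strands, and each of the |q| twists s_1 s_2 ... s_(p-1) adds (p-1) crossings.
  Crossings = p^2 * c(K) + (p-1)*|q|
Step 2: = 6^2 * 17 + (6-1)*11
Step 3: = 36*17 + 5*11
Step 4: = 612 + 55 = 667

667


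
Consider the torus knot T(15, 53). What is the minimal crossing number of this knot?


For a torus knot T(p, q) with gcd(p,q)=1,
the crossing number is min(p*(q-1), q*(p-1)).
p*(q-1) = 15*52 = 780
q*(p-1) = 53*14 = 742
min(780, 742) = 742

742


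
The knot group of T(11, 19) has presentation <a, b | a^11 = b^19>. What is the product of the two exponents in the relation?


The relation is a^11 = b^19.
Product of exponents = 11 * 19
= 209

209


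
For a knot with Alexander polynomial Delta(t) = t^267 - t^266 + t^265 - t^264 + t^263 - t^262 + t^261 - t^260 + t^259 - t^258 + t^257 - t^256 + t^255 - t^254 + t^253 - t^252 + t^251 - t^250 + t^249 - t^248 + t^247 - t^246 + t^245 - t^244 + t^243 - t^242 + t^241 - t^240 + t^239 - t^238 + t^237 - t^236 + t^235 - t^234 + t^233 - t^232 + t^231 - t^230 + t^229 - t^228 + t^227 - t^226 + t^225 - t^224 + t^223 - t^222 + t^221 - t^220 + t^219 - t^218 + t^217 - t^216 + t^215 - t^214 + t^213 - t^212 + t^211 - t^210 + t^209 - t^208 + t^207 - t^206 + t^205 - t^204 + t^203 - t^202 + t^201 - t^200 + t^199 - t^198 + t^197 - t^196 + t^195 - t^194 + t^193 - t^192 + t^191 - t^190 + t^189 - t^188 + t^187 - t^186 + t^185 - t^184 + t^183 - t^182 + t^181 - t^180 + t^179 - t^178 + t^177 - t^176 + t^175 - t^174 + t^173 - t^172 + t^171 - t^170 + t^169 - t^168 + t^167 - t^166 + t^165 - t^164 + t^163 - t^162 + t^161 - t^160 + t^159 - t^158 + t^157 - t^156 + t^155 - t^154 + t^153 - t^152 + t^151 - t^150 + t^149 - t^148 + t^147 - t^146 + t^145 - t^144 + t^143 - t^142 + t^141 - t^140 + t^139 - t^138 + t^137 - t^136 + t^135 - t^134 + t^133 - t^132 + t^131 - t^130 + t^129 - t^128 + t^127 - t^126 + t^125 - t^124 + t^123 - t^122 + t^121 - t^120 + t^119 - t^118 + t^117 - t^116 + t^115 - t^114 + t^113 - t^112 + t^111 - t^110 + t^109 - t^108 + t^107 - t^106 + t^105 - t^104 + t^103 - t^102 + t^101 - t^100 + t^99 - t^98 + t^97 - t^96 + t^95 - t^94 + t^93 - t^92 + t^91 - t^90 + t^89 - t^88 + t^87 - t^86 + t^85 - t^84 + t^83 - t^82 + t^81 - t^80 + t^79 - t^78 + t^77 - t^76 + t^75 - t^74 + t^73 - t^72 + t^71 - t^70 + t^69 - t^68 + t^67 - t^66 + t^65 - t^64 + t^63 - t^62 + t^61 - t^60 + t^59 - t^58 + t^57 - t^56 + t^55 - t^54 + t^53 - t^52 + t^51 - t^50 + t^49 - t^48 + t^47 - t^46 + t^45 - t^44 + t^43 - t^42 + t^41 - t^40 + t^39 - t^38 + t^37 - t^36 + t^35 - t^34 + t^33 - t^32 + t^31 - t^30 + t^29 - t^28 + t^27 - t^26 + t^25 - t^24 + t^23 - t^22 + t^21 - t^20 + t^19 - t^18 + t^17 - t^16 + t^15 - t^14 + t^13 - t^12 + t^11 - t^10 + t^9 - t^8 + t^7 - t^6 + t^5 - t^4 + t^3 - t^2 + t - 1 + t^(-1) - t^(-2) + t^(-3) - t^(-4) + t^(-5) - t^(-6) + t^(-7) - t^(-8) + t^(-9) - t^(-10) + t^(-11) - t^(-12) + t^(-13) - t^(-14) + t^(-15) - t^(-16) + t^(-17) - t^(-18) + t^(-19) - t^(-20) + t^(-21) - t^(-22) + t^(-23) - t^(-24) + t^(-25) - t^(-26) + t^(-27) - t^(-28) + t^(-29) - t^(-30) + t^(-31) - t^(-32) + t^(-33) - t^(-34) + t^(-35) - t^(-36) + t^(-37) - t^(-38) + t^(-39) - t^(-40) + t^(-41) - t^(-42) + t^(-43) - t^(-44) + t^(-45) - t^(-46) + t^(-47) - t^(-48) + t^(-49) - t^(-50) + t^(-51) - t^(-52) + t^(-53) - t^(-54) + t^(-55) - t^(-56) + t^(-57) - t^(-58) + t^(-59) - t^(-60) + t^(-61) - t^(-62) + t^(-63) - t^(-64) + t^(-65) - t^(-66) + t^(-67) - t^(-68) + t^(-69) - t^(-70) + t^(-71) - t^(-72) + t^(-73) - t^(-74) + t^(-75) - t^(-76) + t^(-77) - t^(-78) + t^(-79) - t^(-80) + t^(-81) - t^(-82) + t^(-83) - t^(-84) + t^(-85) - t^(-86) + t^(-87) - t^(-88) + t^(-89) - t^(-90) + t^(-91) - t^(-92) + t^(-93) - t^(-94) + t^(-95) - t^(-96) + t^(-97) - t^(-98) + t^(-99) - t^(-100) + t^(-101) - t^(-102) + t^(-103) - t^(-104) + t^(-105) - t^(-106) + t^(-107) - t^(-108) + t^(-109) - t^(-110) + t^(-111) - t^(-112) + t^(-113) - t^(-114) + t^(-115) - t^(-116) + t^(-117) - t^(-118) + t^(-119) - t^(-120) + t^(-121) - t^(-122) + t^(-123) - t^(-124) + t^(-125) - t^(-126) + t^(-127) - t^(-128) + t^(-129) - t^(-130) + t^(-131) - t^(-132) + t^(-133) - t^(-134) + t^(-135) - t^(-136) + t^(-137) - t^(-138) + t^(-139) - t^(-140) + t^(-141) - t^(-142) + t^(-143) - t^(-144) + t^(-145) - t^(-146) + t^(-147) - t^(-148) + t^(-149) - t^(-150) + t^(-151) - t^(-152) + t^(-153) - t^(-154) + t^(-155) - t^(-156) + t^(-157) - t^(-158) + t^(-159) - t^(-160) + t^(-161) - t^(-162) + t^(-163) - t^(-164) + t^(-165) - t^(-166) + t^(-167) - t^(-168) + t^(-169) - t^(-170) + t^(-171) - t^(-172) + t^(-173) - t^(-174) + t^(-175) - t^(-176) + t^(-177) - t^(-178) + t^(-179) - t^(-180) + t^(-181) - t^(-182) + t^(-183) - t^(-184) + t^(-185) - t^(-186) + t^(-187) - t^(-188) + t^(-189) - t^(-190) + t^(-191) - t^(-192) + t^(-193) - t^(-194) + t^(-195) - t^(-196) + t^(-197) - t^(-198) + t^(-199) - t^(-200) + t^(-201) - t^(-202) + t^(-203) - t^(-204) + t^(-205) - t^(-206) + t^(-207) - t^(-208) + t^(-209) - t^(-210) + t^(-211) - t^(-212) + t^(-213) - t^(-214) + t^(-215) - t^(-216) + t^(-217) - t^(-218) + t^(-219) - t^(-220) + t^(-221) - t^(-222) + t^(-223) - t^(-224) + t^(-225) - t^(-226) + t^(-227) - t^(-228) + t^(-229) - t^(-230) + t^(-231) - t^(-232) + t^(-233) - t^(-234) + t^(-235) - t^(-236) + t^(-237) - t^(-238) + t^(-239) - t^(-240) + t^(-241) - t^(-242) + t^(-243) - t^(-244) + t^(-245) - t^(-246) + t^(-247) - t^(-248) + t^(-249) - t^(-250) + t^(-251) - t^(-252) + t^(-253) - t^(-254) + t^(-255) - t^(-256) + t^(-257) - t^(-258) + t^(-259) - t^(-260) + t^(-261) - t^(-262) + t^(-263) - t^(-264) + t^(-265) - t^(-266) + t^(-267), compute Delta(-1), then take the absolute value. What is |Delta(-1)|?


Step 1: The polynomial has 535 terms with alternating signs, exponents from 267 down to -267.
Step 2: Substitute t = -1. The i-th term has coefficient (-1)^i and exponent (m-i),
  so its value is (-1)^i * (-1)^(m-i) = (-1)^m = -1 for every i.
Step 3: All 535 terms equal -1, so Delta(-1) = 535 * (-1) = -535
Step 4: |Delta(-1)| = 535

535


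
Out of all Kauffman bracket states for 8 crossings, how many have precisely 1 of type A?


We choose which 1 of 8 crossings get A-smoothings.
C(8, 1) = 8! / (1! * 7!)
= 8

8


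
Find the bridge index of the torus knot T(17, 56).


The bridge number of T(p,q) is min(p,q).
min(17, 56) = 17

17


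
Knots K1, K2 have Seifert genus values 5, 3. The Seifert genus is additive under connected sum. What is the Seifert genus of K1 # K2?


The Seifert genus is additive under connected sum.
Seifert genus(K1 # K2) = (5) + (3)
= 8

8


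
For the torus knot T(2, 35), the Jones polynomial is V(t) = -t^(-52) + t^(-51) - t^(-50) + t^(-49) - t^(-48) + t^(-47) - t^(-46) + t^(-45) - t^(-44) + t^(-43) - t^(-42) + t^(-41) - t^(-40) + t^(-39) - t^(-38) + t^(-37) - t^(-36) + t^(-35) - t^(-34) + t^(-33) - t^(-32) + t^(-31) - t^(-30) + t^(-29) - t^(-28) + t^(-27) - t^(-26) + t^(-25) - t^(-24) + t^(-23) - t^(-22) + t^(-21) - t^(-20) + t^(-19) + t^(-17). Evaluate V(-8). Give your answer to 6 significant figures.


Substituting t = -8 into V(t) = -t^(-52) + t^(-51) - t^(-50) + t^(-49) - t^(-48) + t^(-47) - t^(-46) + t^(-45) - t^(-44) + t^(-43) - t^(-42) + t^(-41) - t^(-40) + t^(-39) - t^(-38) + t^(-37) - t^(-36) + t^(-35) - t^(-34) + t^(-33) - t^(-32) + t^(-31) - t^(-30) + t^(-29) - t^(-28) + t^(-27) - t^(-26) + t^(-25) - t^(-24) + t^(-23) - t^(-22) + t^(-21) - t^(-20) + t^(-19) + t^(-17):
  (-)t^(-52) = -1.09476e-47
  (+)t^(-51) = -8.75812e-47
  (-)t^(-50) = -7.00649e-46
  (+)t^(-49) = -5.60519e-45
  (-)t^(-48) = -4.48416e-44
  (+)t^(-47) = -3.58732e-43
  (-)t^(-46) = -2.86986e-42
  (+)t^(-45) = -2.29589e-41
  (-)t^(-44) = -1.83671e-40
  (+)t^(-43) = -1.46937e-39
  (-)t^(-42) = -1.17549e-38
  (+)t^(-41) = -9.40395e-38
  (-)t^(-40) = -7.52316e-37
  (+)t^(-39) = -6.01853e-36
  (-)t^(-38) = -4.81482e-35
  (+)t^(-37) = -3.85186e-34
  (-)t^(-36) = -3.08149e-33
  (+)t^(-35) = -2.46519e-32
  (-)t^(-34) = -1.97215e-31
  (+)t^(-33) = -1.57772e-30
  (-)t^(-32) = -1.26218e-29
  (+)t^(-31) = -1.00974e-28
  (-)t^(-30) = -8.07794e-28
  (+)t^(-29) = -6.46235e-27
  (-)t^(-28) = -5.16988e-26
  (+)t^(-27) = -4.1359e-25
  (-)t^(-26) = -3.30872e-24
  (+)t^(-25) = -2.64698e-23
  (-)t^(-24) = -2.11758e-22
  (+)t^(-23) = -1.69407e-21
  (-)t^(-22) = -1.35525e-20
  (+)t^(-21) = -1.0842e-19
  (-)t^(-20) = -8.67362e-19
  (+)t^(-19) = -6.93889e-18
  (+)t^(-17) = -4.44089e-16
Sum = (-1.09476e-47) + (-8.75812e-47) + (-7.00649e-46) + (-5.60519e-45) + (-4.48416e-44) + (-3.58732e-43) + (-2.86986e-42) + (-2.29589e-41) + (-1.83671e-40) + (-1.46937e-39) + (-1.17549e-38) + (-9.40395e-38) + (-7.52316e-37) + (-6.01853e-36) + (-4.81482e-35) + (-3.85186e-34) + (-3.08149e-33) + (-2.46519e-32) + (-1.97215e-31) + (-1.57772e-30) + (-1.26218e-29) + (-1.00974e-28) + (-8.07794e-28) + (-6.46235e-27) + (-5.16988e-26) + (-4.1359e-25) + (-3.30872e-24) + (-2.64698e-23) + (-2.11758e-22) + (-1.69407e-21) + (-1.35525e-20) + (-1.0842e-19) + (-8.67362e-19) + (-6.93889e-18) + (-4.44089e-16)
= -4.520193743e-16
Rounded to 6 significant figures: -4.52019e-16

-4.52019e-16


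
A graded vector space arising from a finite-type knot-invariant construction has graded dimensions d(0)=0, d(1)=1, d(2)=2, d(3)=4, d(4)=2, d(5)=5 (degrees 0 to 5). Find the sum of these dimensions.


Total dimension = d(0) + d(1) + ... + d(5)
= 0 + 1 + 2 + 4 + 2 + 5
= 14

14


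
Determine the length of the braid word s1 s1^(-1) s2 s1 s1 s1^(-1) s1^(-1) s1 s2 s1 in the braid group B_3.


The word length counts the number of generators (including inverses).
Listing each generator: s1, s1^(-1), s2, s1, s1, s1^(-1), s1^(-1), s1, s2, s1
There are 10 generators in this braid word.

10


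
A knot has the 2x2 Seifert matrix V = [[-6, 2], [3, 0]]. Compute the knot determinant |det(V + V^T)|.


Step 1: Form V + V^T where V = [[-6, 2], [3, 0]]
  V^T = [[-6, 3], [2, 0]]
  V + V^T = [[-12, 5], [5, 0]]
Step 2: det(V + V^T) = (-12)*0 - 5*5
  = 0 - 25 = -25
Step 3: Knot determinant = |det(V + V^T)| = |-25| = 25

25


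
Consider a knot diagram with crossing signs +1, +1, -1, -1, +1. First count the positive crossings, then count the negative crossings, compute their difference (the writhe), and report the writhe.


Step 1: Count positive crossings (+1).
Positive crossings: 3
Step 2: Count negative crossings (-1).
Negative crossings: 2
Step 3: Writhe = (positive) - (negative)
w = 3 - 2 = 1
Step 4: |w| = 1, and w is positive

1


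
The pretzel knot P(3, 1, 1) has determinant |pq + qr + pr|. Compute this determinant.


Step 1: Compute pq + qr + pr.
pq = 3*1 = 3
qr = 1*1 = 1
pr = 3*1 = 3
pq + qr + pr = 3 + 1 + 3 = 7
Step 2: Take absolute value.
det(P(3,1,1)) = |7| = 7

7


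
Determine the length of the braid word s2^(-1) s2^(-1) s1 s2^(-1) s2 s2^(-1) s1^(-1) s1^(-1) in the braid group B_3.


The word length counts the number of generators (including inverses).
Listing each generator: s2^(-1), s2^(-1), s1, s2^(-1), s2, s2^(-1), s1^(-1), s1^(-1)
There are 8 generators in this braid word.

8


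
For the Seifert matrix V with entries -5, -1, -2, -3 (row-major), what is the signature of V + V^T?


Step 1: V + V^T = [[-10, -3], [-3, -6]]
Step 2: trace = -16, det = 51
Step 3: Discriminant = (-16)^2 - 4*51 = 52
Step 4: Eigenvalues: -4.39445, -11.6056
Step 5: Signature = (# positive eigenvalues) - (# negative eigenvalues) = -2

-2


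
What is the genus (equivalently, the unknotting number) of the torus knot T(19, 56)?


For a torus knot T(p,q), both the unknotting number and genus equal (p-1)(q-1)/2.
= (19-1)(56-1)/2
= 18*55/2
= 990/2 = 495

495


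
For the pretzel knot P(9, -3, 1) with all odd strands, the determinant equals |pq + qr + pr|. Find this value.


Step 1: Compute pq + qr + pr.
pq = 9*(-3) = -27
qr = (-3)*1 = -3
pr = 9*1 = 9
pq + qr + pr = -27 + (-3) + 9 = -21
Step 2: Take absolute value.
det(P(9,-3,1)) = |-21| = 21

21


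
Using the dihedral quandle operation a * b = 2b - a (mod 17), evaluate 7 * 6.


7 * 6 = 2*6 - 7 mod 17
= 12 - 7 mod 17
= 5 mod 17 = 5

5


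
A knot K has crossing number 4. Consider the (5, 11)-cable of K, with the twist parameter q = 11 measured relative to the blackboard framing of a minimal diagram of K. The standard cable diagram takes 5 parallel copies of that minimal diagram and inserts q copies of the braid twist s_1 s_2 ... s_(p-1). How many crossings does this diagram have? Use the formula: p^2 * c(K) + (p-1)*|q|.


Step 1: Each of the c(K) crossings of the companion diagram becomes p*p = p^2 crossings among the p parallel strands, and each of the |q| twists s_1 s_2 ... s_(p-1) adds (p-1) crossings.
  Crossings = p^2 * c(K) + (p-1)*|q|
Step 2: = 5^2 * 4 + (5-1)*11
Step 3: = 25*4 + 4*11
Step 4: = 100 + 44 = 144

144


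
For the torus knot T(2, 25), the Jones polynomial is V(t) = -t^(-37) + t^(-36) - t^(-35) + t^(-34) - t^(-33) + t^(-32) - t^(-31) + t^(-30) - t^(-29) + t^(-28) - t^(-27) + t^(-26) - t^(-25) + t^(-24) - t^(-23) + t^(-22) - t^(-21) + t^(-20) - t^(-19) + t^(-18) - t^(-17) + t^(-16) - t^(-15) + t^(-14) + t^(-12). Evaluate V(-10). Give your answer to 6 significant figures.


Substituting t = -10 into V(t) = -t^(-37) + t^(-36) - t^(-35) + t^(-34) - t^(-33) + t^(-32) - t^(-31) + t^(-30) - t^(-29) + t^(-28) - t^(-27) + t^(-26) - t^(-25) + t^(-24) - t^(-23) + t^(-22) - t^(-21) + t^(-20) - t^(-19) + t^(-18) - t^(-17) + t^(-16) - t^(-15) + t^(-14) + t^(-12):
  (-)t^(-37) = 1e-37
  (+)t^(-36) = 1e-36
  (-)t^(-35) = 1e-35
  (+)t^(-34) = 1e-34
  (-)t^(-33) = 1e-33
  (+)t^(-32) = 1e-32
  (-)t^(-31) = 1e-31
  (+)t^(-30) = 1e-30
  (-)t^(-29) = 1e-29
  (+)t^(-28) = 1e-28
  (-)t^(-27) = 1e-27
  (+)t^(-26) = 1e-26
  (-)t^(-25) = 1e-25
  (+)t^(-24) = 1e-24
  (-)t^(-23) = 1e-23
  (+)t^(-22) = 1e-22
  (-)t^(-21) = 1e-21
  (+)t^(-20) = 1e-20
  (-)t^(-19) = 1e-19
  (+)t^(-18) = 1e-18
  (-)t^(-17) = 1e-17
  (+)t^(-16) = 1e-16
  (-)t^(-15) = 1e-15
  (+)t^(-14) = 1e-14
  (+)t^(-12) = 1e-12
Sum = (1e-37) + (1e-36) + (1e-35) + (1e-34) + (1e-33) + (1e-32) + (1e-31) + (1e-30) + (1e-29) + (1e-28) + (1e-27) + (1e-26) + (1e-25) + (1e-24) + (1e-23) + (1e-22) + (1e-21) + (1e-20) + (1e-19) + (1e-18) + (1e-17) + (1e-16) + (1e-15) + (1e-14) + (1e-12)
= 1.011111111e-12
Rounded to 6 significant figures: 1.01111e-12

1.01111e-12


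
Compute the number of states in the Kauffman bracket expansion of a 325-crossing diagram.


Each crossing contributes 2 choices (A-smoothing or B-smoothing).
Total states = 2^325 = 68351585149469122636640694597425667667286544715412888638305331450311031224980497600734786781970432

68351585149469122636640694597425667667286544715412888638305331450311031224980497600734786781970432


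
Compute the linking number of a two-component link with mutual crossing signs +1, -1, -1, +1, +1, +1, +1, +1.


Step 1: Count positive crossings: 6
Step 2: Count negative crossings: 2
Step 3: Sum of signs = 6 - 2 = 4
Step 4: Linking number = sum/2 = 4/2 = 2

2


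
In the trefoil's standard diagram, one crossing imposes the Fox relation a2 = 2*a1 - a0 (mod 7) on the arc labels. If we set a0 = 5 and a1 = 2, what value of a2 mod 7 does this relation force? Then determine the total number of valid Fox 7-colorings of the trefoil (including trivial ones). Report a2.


Step 1: Apply the given crossing relation 2*a1 - a0 - a2 = 0 (mod 7).
  a2 = 2*a1 - a0 mod 7
  a2 = 2*2 - 5 mod 7
  a2 = 4 - 5 mod 7
  a2 = -1 mod 7 = 6
Step 2: The trefoil has determinant 3.
  Number of Fox p-colorings (p prime) is p^2 if p = 3, else p.
  Since 7 does not divide 3, only trivial (constant) colorings exist.
  (So the trial a0 = 5, a1 = 2 with a0 != a1 does NOT extend to a valid coloring of the whole trefoil: the other two crossing relations require 3*(a1 - a0) = 0 (mod 7), which fails.)
  Total colorings = 7
Step 3: a2 = 6, total Fox 7-colorings = 7

6


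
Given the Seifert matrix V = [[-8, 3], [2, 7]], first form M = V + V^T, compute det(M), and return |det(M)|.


Step 1: Form V + V^T where V = [[-8, 3], [2, 7]]
  V^T = [[-8, 2], [3, 7]]
  V + V^T = [[-16, 5], [5, 14]]
Step 2: det(V + V^T) = (-16)*14 - 5*5
  = -224 - 25 = -249
Step 3: Knot determinant = |det(V + V^T)| = |-249| = 249

249


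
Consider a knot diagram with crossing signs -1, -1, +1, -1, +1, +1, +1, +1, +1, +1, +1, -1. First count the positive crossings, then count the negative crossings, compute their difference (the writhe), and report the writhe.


Step 1: Count positive crossings (+1).
Positive crossings: 8
Step 2: Count negative crossings (-1).
Negative crossings: 4
Step 3: Writhe = (positive) - (negative)
w = 8 - 4 = 4
Step 4: |w| = 4, and w is positive

4


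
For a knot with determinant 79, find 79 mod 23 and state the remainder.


Step 1: A knot is p-colorable if and only if p divides its determinant.
Step 2: Compute 79 mod 23.
79 = 3 * 23 + 10
Step 3: 79 mod 23 = 10
Step 4: The knot is 23-colorable: no

10


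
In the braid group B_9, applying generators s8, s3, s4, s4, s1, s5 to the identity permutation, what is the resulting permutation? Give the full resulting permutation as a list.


Starting with identity [1, 2, 3, 4, 5, 6, 7, 8, 9].
Apply generators in sequence:
  After s8: [1, 2, 3, 4, 5, 6, 7, 9, 8]
  After s3: [1, 2, 4, 3, 5, 6, 7, 9, 8]
  After s4: [1, 2, 4, 5, 3, 6, 7, 9, 8]
  After s4: [1, 2, 4, 3, 5, 6, 7, 9, 8]
  After s1: [2, 1, 4, 3, 5, 6, 7, 9, 8]
  After s5: [2, 1, 4, 3, 6, 5, 7, 9, 8]
Final permutation: [2, 1, 4, 3, 6, 5, 7, 9, 8]

[2, 1, 4, 3, 6, 5, 7, 9, 8]


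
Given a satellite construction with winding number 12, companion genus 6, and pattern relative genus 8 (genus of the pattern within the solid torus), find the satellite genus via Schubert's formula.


Schubert: g(satellite) = g_rel(pattern) + |winding| * g(companion),
where g_rel(pattern) is the genus of the pattern relative to the solid torus.
= 8 + 12 * 6
= 8 + 72 = 80

80


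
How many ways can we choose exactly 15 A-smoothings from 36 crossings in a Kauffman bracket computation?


We choose which 15 of 36 crossings get A-smoothings.
C(36, 15) = 36! / (15! * 21!)
= 5567902560

5567902560


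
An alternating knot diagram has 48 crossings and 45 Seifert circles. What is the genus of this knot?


For alternating knots, g = (c - s + 1)/2.
= (48 - 45 + 1)/2
= 4/2 = 2

2


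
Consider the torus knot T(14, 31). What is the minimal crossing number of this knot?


For a torus knot T(p, q) with gcd(p,q)=1,
the crossing number is min(p*(q-1), q*(p-1)).
p*(q-1) = 14*30 = 420
q*(p-1) = 31*13 = 403
min(420, 403) = 403

403


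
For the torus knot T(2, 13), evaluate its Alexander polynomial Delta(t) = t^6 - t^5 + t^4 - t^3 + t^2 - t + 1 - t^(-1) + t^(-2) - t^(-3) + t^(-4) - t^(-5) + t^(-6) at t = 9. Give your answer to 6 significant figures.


Substituting t = 9 into Delta(t) = t^6 - t^5 + t^4 - t^3 + t^2 - t + 1 - t^(-1) + t^(-2) - t^(-3) + t^(-4) - t^(-5) + t^(-6):
Term values: (531441) + (-59049) + (6561) + (-729) + (81) + (-9) + (1) + (-0.111111) + (0.0123457) + (-0.00137174) + (0.000152416) + (-1.69351e-05) + (1.88168e-06)
Sum = 478296.9
Rounded to 6 significant figures: 478297

478297


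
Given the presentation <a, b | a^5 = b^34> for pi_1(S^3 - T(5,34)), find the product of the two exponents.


The relation is a^5 = b^34.
Product of exponents = 5 * 34
= 170

170


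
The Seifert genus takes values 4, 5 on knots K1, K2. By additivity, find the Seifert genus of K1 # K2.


The Seifert genus is additive under connected sum.
Seifert genus(K1 # K2) = (4) + (5)
= 9

9


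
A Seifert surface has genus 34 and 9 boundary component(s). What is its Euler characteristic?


chi = 2 - 2g - b
= 2 - 2*34 - 9
= 2 - 68 - 9 = -75

-75


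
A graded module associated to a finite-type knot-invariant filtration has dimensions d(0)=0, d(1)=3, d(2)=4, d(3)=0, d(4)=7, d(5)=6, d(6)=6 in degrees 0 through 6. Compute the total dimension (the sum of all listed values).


Total dimension = d(0) + d(1) + ... + d(6)
= 0 + 3 + 4 + 0 + 7 + 6 + 6
= 26

26


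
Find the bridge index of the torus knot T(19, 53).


The bridge number of T(p,q) is min(p,q).
min(19, 53) = 19

19


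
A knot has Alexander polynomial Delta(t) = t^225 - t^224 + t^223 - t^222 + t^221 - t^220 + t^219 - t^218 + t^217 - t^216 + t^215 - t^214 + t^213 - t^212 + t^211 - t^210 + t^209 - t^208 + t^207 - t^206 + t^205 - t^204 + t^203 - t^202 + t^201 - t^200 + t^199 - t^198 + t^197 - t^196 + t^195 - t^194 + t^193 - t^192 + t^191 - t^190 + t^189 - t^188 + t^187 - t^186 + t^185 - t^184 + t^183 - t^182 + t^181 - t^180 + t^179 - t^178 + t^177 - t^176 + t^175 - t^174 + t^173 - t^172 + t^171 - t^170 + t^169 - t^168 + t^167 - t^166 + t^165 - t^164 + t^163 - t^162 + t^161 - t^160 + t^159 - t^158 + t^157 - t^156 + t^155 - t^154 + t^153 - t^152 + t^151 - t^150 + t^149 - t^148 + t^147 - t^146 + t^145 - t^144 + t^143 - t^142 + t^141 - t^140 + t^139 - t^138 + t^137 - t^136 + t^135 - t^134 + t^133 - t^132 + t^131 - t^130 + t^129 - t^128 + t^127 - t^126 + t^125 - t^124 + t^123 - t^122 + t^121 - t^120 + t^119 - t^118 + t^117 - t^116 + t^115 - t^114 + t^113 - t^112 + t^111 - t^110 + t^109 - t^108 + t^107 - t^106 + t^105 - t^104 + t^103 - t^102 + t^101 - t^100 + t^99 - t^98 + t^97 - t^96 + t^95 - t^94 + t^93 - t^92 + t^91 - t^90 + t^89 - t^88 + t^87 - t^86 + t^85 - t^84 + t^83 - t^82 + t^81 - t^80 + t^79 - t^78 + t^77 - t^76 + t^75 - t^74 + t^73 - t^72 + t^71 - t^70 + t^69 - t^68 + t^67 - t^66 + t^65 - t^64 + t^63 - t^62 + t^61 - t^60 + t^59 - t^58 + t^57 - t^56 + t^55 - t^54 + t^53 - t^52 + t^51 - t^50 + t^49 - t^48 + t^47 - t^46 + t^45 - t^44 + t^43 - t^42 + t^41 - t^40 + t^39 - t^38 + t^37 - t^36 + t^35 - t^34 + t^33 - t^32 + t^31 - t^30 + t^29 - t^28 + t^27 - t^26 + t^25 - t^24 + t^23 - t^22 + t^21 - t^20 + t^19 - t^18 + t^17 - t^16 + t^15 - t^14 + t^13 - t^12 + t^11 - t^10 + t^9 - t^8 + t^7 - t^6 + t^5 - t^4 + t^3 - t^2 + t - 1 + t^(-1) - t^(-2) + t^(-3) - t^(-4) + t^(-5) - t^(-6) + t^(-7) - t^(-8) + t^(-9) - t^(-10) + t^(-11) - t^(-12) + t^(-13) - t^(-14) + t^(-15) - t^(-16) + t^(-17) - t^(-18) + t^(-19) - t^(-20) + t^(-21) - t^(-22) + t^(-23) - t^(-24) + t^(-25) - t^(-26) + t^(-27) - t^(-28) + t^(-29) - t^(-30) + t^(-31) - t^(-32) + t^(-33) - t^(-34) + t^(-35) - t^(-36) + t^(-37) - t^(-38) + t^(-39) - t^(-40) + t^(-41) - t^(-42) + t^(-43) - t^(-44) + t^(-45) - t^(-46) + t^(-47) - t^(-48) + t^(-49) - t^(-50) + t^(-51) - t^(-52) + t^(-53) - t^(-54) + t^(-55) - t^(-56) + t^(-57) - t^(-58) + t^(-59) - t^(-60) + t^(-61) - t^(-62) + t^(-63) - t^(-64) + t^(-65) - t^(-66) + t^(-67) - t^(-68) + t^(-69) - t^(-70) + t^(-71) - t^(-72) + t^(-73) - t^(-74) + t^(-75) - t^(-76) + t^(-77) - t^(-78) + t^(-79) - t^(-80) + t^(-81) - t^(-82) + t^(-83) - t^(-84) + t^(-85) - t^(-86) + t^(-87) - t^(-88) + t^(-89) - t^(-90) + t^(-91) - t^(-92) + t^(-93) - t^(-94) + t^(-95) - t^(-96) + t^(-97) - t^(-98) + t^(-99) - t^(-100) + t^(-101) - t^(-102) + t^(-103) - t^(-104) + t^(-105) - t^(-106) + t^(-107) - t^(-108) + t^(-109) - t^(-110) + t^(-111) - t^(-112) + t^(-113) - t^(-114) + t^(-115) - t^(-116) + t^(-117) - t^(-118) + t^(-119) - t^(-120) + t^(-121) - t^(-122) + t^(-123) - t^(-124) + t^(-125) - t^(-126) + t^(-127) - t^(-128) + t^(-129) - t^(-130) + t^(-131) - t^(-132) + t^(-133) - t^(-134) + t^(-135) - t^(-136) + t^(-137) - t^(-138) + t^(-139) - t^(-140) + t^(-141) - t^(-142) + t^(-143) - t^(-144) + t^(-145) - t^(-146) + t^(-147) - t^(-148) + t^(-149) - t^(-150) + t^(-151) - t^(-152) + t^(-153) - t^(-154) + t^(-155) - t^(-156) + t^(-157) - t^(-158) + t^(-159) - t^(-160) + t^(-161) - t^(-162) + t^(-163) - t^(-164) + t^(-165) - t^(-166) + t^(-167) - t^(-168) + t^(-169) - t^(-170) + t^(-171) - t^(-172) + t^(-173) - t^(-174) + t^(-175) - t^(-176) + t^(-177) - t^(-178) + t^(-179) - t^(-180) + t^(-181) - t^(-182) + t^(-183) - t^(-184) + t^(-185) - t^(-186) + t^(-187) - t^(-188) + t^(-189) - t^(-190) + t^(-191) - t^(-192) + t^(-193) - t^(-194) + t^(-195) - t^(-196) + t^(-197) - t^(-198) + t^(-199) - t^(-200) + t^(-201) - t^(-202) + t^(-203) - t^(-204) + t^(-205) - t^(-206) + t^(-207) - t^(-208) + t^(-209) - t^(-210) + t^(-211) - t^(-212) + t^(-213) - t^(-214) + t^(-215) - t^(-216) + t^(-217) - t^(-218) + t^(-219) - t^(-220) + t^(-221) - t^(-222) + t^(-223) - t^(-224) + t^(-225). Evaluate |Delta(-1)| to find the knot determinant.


Step 1: The polynomial has 451 terms with alternating signs, exponents from 225 down to -225.
Step 2: Substitute t = -1. The i-th term has coefficient (-1)^i and exponent (m-i),
  so its value is (-1)^i * (-1)^(m-i) = (-1)^m = -1 for every i.
Step 3: All 451 terms equal -1, so Delta(-1) = 451 * (-1) = -451
Step 4: |Delta(-1)| = 451

451


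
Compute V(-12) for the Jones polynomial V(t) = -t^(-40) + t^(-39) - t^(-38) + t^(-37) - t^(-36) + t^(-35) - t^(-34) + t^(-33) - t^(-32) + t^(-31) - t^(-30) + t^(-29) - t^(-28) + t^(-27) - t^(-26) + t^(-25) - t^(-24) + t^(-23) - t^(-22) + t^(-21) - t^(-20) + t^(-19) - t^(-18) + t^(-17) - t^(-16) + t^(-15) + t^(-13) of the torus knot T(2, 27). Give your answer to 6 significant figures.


Substituting t = -12 into V(t) = -t^(-40) + t^(-39) - t^(-38) + t^(-37) - t^(-36) + t^(-35) - t^(-34) + t^(-33) - t^(-32) + t^(-31) - t^(-30) + t^(-29) - t^(-28) + t^(-27) - t^(-26) + t^(-25) - t^(-24) + t^(-23) - t^(-22) + t^(-21) - t^(-20) + t^(-19) - t^(-18) + t^(-17) - t^(-16) + t^(-15) + t^(-13):
  (-)t^(-40) = -6.80378e-44
  (+)t^(-39) = -8.16453e-43
  (-)t^(-38) = -9.79744e-42
  (+)t^(-37) = -1.17569e-40
  (-)t^(-36) = -1.41083e-39
  (+)t^(-35) = -1.693e-38
  (-)t^(-34) = -2.0316e-37
  (+)t^(-33) = -2.43792e-36
  (-)t^(-32) = -2.9255e-35
  (+)t^(-31) = -3.5106e-34
  (-)t^(-30) = -4.21272e-33
  (+)t^(-29) = -5.05526e-32
  (-)t^(-28) = -6.06632e-31
  (+)t^(-27) = -7.27958e-30
  (-)t^(-26) = -8.7355e-29
  (+)t^(-25) = -1.04826e-27
  (-)t^(-24) = -1.25791e-26
  (+)t^(-23) = -1.50949e-25
  (-)t^(-22) = -1.81139e-24
  (+)t^(-21) = -2.17367e-23
  (-)t^(-20) = -2.60841e-22
  (+)t^(-19) = -3.13009e-21
  (-)t^(-18) = -3.7561e-20
  (+)t^(-17) = -4.50732e-19
  (-)t^(-16) = -5.40879e-18
  (+)t^(-15) = -6.49055e-17
  (+)t^(-13) = -9.34639e-15
Sum = (-6.80378e-44) + (-8.16453e-43) + (-9.79744e-42) + (-1.17569e-40) + (-1.41083e-39) + (-1.693e-38) + (-2.0316e-37) + (-2.43792e-36) + (-2.9255e-35) + (-3.5106e-34) + (-4.21272e-33) + (-5.05526e-32) + (-6.06632e-31) + (-7.27958e-30) + (-8.7355e-29) + (-1.04826e-27) + (-1.25791e-26) + (-1.50949e-25) + (-1.81139e-24) + (-2.17367e-23) + (-2.60841e-22) + (-3.13009e-21) + (-3.7561e-20) + (-4.50732e-19) + (-5.40879e-18) + (-6.49055e-17) + (-9.34639e-15)
= -9.417193868e-15
Rounded to 6 significant figures: -9.41719e-15

-9.41719e-15


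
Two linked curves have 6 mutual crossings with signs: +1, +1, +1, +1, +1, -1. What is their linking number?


Step 1: Count positive crossings: 5
Step 2: Count negative crossings: 1
Step 3: Sum of signs = 5 - 1 = 4
Step 4: Linking number = sum/2 = 4/2 = 2

2


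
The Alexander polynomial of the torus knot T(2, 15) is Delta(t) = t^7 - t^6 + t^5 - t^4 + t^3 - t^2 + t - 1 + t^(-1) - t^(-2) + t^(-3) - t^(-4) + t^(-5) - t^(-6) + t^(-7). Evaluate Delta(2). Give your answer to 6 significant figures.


Substituting t = 2 into Delta(t) = t^7 - t^6 + t^5 - t^4 + t^3 - t^2 + t - 1 + t^(-1) - t^(-2) + t^(-3) - t^(-4) + t^(-5) - t^(-6) + t^(-7):
Term values: (128) + (-64) + (32) + (-16) + (8) + (-4) + (2) + (-1) + (0.5) + (-0.25) + (0.125) + (-0.0625) + (0.03125) + (-0.015625) + (0.0078125)
Sum = 85.3359375
Rounded to 6 significant figures: 85.3359

85.3359


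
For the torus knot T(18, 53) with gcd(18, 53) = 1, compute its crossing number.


For a torus knot T(p, q) with gcd(p,q)=1,
the crossing number is min(p*(q-1), q*(p-1)).
p*(q-1) = 18*52 = 936
q*(p-1) = 53*17 = 901
min(936, 901) = 901

901


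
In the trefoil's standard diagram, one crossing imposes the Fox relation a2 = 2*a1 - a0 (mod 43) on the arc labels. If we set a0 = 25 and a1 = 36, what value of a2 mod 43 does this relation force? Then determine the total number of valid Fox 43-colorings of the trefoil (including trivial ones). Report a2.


Step 1: Apply the given crossing relation 2*a1 - a0 - a2 = 0 (mod 43).
  a2 = 2*a1 - a0 mod 43
  a2 = 2*36 - 25 mod 43
  a2 = 72 - 25 mod 43
  a2 = 47 mod 43 = 4
Step 2: The trefoil has determinant 3.
  Number of Fox p-colorings (p prime) is p^2 if p = 3, else p.
  Since 43 does not divide 3, only trivial (constant) colorings exist.
  (So the trial a0 = 25, a1 = 36 with a0 != a1 does NOT extend to a valid coloring of the whole trefoil: the other two crossing relations require 3*(a1 - a0) = 0 (mod 43), which fails.)
  Total colorings = 43
Step 3: a2 = 4, total Fox 43-colorings = 43

4


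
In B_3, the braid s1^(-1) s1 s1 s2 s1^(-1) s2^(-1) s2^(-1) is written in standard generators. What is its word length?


The word length counts the number of generators (including inverses).
Listing each generator: s1^(-1), s1, s1, s2, s1^(-1), s2^(-1), s2^(-1)
There are 7 generators in this braid word.

7


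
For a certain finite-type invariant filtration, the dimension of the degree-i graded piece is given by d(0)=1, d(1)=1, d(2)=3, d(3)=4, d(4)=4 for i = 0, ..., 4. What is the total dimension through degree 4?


Total dimension = d(0) + d(1) + ... + d(4)
= 1 + 1 + 3 + 4 + 4
= 13

13


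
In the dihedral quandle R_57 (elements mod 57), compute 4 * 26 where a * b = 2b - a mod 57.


4 * 26 = 2*26 - 4 mod 57
= 52 - 4 mod 57
= 48 mod 57 = 48

48


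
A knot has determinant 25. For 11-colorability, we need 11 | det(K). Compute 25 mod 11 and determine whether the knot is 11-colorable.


Step 1: A knot is p-colorable if and only if p divides its determinant.
Step 2: Compute 25 mod 11.
25 = 2 * 11 + 3
Step 3: 25 mod 11 = 3
Step 4: The knot is 11-colorable: no

3


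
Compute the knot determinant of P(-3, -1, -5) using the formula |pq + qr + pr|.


Step 1: Compute pq + qr + pr.
pq = (-3)*(-1) = 3
qr = (-1)*(-5) = 5
pr = (-3)*(-5) = 15
pq + qr + pr = 3 + 5 + 15 = 23
Step 2: Take absolute value.
det(P(-3,-1,-5)) = |23| = 23

23


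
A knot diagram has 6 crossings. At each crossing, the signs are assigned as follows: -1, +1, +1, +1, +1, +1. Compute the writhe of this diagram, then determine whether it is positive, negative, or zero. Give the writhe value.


Step 1: Count positive crossings (+1).
Positive crossings: 5
Step 2: Count negative crossings (-1).
Negative crossings: 1
Step 3: Writhe = (positive) - (negative)
w = 5 - 1 = 4
Step 4: |w| = 4, and w is positive

4


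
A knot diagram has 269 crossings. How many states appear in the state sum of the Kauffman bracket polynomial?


Each crossing contributes 2 choices (A-smoothing or B-smoothing).
Total states = 2^269 = 948568795032094272909893509191171341133987714380927500611236528192824358010355712

948568795032094272909893509191171341133987714380927500611236528192824358010355712


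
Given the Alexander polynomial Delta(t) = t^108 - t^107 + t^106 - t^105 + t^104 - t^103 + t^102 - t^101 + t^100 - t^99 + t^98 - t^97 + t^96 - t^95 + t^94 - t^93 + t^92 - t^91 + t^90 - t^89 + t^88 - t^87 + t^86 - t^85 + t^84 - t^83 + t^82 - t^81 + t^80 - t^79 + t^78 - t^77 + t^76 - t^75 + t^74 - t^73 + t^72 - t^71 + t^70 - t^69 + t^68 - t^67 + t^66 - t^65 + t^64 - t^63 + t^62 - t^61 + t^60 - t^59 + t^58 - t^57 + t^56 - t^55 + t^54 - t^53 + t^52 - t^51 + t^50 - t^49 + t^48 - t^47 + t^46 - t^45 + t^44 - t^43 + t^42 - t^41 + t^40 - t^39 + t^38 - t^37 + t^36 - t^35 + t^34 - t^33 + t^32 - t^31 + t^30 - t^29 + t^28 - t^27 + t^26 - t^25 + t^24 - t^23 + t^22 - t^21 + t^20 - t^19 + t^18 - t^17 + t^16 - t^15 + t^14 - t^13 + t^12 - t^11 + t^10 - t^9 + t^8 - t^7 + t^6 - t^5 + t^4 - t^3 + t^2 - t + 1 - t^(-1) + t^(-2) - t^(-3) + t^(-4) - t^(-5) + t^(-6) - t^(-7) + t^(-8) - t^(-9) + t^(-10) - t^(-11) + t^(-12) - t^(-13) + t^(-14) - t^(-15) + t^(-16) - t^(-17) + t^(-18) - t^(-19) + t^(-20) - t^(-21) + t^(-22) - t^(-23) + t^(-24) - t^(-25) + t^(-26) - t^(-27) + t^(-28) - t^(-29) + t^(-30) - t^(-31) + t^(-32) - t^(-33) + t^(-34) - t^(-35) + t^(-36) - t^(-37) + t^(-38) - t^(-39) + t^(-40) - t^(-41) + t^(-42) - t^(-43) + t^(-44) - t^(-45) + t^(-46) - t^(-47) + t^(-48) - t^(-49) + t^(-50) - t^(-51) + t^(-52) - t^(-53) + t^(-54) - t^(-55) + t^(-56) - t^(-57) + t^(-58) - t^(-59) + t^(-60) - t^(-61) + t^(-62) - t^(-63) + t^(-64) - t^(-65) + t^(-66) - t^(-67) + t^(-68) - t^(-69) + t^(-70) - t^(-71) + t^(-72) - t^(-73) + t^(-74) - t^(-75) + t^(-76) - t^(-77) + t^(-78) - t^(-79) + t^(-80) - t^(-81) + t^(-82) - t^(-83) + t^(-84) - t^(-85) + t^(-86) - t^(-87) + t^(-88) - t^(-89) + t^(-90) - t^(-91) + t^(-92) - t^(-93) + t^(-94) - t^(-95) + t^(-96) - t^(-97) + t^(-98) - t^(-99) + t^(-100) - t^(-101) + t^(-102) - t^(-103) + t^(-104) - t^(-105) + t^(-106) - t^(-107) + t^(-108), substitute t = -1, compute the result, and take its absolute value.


Step 1: The polynomial has 217 terms with alternating signs, exponents from 108 down to -108.
Step 2: Substitute t = -1. The i-th term has coefficient (-1)^i and exponent (m-i),
  so its value is (-1)^i * (-1)^(m-i) = (-1)^m = 1 for every i.
Step 3: All 217 terms equal 1, so Delta(-1) = 217 * (1) = 217
Step 4: |Delta(-1)| = 217

217


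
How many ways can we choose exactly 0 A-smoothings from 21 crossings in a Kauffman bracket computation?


We choose which 0 of 21 crossings get A-smoothings.
C(21, 0) = 21! / (0! * 21!)
= 1

1


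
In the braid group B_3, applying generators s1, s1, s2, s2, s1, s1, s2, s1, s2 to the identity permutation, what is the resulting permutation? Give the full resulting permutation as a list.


Starting with identity [1, 2, 3].
Apply generators in sequence:
  After s1: [2, 1, 3]
  After s1: [1, 2, 3]
  After s2: [1, 3, 2]
  After s2: [1, 2, 3]
  After s1: [2, 1, 3]
  After s1: [1, 2, 3]
  After s2: [1, 3, 2]
  After s1: [3, 1, 2]
  After s2: [3, 2, 1]
Final permutation: [3, 2, 1]

[3, 2, 1]


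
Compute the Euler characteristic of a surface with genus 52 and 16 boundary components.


chi = 2 - 2g - b
= 2 - 2*52 - 16
= 2 - 104 - 16 = -118

-118


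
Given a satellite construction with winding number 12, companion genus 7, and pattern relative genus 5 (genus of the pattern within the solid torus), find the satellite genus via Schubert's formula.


Schubert: g(satellite) = g_rel(pattern) + |winding| * g(companion),
where g_rel(pattern) is the genus of the pattern relative to the solid torus.
= 5 + 12 * 7
= 5 + 84 = 89

89


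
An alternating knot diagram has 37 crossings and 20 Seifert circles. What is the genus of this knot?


For alternating knots, g = (c - s + 1)/2.
= (37 - 20 + 1)/2
= 18/2 = 9

9


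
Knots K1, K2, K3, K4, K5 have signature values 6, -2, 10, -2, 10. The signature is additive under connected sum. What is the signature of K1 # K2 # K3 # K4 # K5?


The signature is additive under connected sum.
signature(K1 # K2 # K3 # K4 # K5) = (6) + (-2) + (10) + (-2) + (10)
= 22

22


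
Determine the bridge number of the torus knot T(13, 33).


The bridge number of T(p,q) is min(p,q).
min(13, 33) = 13

13


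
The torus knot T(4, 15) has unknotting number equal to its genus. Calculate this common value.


For a torus knot T(p,q), both the unknotting number and genus equal (p-1)(q-1)/2.
= (4-1)(15-1)/2
= 3*14/2
= 42/2 = 21

21


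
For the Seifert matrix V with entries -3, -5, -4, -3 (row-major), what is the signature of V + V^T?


Step 1: V + V^T = [[-6, -9], [-9, -6]]
Step 2: trace = -12, det = -45
Step 3: Discriminant = (-12)^2 - 4*(-45) = 324
Step 4: Eigenvalues: 3, -15
Step 5: Signature = (# positive eigenvalues) - (# negative eigenvalues) = 0

0


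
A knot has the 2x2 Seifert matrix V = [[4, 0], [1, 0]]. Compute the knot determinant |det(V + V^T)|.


Step 1: Form V + V^T where V = [[4, 0], [1, 0]]
  V^T = [[4, 1], [0, 0]]
  V + V^T = [[8, 1], [1, 0]]
Step 2: det(V + V^T) = 8*0 - 1*1
  = 0 - 1 = -1
Step 3: Knot determinant = |det(V + V^T)| = |-1| = 1

1


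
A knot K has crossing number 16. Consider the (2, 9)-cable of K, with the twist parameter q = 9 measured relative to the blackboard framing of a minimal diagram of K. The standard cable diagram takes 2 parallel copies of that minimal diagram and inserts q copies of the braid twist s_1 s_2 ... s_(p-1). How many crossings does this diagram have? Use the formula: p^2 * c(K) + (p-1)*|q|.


Step 1: Each of the c(K) crossings of the companion diagram becomes p*p = p^2 crossings among the p parallel strands, and each of the |q| twists s_1 s_2 ... s_(p-1) adds (p-1) crossings.
  Crossings = p^2 * c(K) + (p-1)*|q|
Step 2: = 2^2 * 16 + (2-1)*9
Step 3: = 4*16 + 1*9
Step 4: = 64 + 9 = 73

73


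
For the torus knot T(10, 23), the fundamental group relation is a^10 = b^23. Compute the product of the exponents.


The relation is a^10 = b^23.
Product of exponents = 10 * 23
= 230

230


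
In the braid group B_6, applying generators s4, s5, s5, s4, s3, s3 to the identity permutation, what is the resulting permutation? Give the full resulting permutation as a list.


Starting with identity [1, 2, 3, 4, 5, 6].
Apply generators in sequence:
  After s4: [1, 2, 3, 5, 4, 6]
  After s5: [1, 2, 3, 5, 6, 4]
  After s5: [1, 2, 3, 5, 4, 6]
  After s4: [1, 2, 3, 4, 5, 6]
  After s3: [1, 2, 4, 3, 5, 6]
  After s3: [1, 2, 3, 4, 5, 6]
Final permutation: [1, 2, 3, 4, 5, 6]

[1, 2, 3, 4, 5, 6]


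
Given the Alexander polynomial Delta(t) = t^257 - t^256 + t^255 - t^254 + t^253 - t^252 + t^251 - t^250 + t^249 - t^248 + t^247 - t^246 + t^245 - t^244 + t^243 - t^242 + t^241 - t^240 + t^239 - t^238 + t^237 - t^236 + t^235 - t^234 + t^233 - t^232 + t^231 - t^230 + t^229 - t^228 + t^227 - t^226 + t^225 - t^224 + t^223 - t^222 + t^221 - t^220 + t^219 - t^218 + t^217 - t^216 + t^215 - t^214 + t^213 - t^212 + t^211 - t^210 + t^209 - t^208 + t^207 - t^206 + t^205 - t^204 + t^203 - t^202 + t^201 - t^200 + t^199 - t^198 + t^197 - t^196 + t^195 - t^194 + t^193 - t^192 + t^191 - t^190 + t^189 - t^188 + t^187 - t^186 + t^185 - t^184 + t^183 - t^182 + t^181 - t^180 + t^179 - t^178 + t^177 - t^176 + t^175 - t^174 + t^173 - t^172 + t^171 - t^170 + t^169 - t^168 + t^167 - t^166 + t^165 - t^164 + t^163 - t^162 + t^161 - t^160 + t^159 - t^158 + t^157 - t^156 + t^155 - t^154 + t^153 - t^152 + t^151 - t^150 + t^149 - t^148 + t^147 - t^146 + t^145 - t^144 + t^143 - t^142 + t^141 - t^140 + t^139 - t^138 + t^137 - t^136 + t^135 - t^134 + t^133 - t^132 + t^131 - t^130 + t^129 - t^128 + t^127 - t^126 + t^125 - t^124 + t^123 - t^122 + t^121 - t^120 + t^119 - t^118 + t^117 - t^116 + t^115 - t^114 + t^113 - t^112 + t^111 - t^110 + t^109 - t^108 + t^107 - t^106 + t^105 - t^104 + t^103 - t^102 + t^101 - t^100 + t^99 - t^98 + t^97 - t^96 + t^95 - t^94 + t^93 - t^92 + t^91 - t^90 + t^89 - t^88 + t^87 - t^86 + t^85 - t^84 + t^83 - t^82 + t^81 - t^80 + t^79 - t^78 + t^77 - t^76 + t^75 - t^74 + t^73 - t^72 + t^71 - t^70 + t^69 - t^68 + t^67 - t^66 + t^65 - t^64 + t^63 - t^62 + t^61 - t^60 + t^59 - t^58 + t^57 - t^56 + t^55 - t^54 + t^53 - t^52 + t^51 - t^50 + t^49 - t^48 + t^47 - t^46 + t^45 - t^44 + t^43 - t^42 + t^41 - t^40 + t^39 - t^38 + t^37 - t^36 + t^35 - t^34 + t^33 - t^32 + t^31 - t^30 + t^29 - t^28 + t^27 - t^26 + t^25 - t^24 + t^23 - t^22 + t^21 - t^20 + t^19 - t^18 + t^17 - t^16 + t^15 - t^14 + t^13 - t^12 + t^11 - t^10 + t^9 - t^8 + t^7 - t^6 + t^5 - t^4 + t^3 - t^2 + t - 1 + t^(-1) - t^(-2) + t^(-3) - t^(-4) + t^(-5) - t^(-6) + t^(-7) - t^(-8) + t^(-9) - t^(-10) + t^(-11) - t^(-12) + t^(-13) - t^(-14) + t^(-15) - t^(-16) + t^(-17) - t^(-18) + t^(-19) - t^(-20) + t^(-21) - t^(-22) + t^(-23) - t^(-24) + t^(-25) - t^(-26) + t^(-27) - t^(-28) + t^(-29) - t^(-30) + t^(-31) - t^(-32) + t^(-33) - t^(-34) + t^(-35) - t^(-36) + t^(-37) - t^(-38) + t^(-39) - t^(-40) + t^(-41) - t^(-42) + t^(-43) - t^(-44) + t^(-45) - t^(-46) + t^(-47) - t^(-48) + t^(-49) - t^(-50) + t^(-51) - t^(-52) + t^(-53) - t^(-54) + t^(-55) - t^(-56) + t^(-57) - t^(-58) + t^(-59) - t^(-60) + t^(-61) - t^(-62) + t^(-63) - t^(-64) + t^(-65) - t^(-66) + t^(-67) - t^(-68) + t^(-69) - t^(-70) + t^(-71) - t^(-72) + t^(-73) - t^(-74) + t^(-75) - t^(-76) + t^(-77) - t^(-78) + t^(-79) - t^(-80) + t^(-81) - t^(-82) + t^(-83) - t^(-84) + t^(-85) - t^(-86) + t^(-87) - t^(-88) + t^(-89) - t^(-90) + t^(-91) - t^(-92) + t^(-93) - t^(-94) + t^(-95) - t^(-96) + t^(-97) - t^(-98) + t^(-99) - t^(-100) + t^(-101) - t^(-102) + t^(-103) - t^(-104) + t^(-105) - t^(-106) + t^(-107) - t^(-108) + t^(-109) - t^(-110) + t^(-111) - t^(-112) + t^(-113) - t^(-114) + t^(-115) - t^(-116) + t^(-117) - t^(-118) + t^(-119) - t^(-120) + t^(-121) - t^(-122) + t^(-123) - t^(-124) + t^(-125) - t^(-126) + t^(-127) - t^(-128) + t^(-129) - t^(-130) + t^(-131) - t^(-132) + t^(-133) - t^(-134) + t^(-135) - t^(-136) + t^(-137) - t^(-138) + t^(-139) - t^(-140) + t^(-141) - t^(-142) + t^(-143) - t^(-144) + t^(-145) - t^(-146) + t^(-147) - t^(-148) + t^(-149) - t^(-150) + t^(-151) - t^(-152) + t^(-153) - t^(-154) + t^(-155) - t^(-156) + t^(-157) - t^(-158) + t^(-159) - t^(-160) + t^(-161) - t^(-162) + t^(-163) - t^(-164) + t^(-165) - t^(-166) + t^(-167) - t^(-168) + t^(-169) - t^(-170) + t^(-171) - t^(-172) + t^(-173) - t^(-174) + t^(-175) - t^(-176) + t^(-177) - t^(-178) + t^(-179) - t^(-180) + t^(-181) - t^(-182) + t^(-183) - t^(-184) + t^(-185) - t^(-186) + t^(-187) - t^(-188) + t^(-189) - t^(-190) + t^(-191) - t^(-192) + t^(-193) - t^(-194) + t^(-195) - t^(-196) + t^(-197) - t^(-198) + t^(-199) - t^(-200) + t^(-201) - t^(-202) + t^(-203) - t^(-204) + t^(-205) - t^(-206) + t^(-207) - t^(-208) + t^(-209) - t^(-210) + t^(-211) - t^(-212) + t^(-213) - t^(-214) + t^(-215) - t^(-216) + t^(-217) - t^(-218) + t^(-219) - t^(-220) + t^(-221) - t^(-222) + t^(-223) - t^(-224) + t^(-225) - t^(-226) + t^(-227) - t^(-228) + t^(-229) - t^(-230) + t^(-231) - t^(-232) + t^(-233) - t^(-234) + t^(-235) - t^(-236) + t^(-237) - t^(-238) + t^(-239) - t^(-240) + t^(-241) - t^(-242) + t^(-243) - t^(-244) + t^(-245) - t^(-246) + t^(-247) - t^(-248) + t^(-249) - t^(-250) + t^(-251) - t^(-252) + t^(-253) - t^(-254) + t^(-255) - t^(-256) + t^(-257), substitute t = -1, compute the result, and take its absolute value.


Step 1: The polynomial has 515 terms with alternating signs, exponents from 257 down to -257.
Step 2: Substitute t = -1. The i-th term has coefficient (-1)^i and exponent (m-i),
  so its value is (-1)^i * (-1)^(m-i) = (-1)^m = -1 for every i.
Step 3: All 515 terms equal -1, so Delta(-1) = 515 * (-1) = -515
Step 4: |Delta(-1)| = 515

515
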